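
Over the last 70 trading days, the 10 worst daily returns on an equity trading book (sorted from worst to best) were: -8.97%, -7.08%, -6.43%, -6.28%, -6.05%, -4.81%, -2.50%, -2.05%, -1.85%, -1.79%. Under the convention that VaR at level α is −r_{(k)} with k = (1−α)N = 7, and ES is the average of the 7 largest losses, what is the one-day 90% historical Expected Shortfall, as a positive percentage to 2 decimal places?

The 7 worst returns sum to -42.12%.
ES = −(-42.12%) / 7 = 6.0171…% ≈ 6.02%.

6.02%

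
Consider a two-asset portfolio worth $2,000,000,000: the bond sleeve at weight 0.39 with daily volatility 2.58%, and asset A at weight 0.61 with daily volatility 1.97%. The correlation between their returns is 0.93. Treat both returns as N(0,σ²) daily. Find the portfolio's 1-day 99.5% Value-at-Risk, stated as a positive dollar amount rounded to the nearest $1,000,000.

$112,000,000

σ_p² = 0.39²·2.58² + 0.61²·1.97² + 2·0.93·0.39·0.61·2.58·1.97 = 4.7055 (%²).
σ_p = √4.7055 = 2.169%.
At 99.5%, z = 2.576.
VaR = 2.576 × 2.169% = 5.587%; on $2,000,000,000 that is $111,740,000.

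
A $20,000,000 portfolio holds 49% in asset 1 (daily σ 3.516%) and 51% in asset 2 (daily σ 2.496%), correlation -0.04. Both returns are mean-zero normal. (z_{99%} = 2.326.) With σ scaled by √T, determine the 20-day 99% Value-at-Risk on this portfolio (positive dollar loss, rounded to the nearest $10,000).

$4,370,000

σ_p = √(0.49²·3.516² + 0.51²·2.496² + 2·-0.04·0.49·0.51·3.516·2.496) = 2.101%.
σ_{20d} = 2.101% × √20 = 9.396%.
VaR = 2.326 × 9.396% = 21.855%; on $20,000,000 that is $4,371,000.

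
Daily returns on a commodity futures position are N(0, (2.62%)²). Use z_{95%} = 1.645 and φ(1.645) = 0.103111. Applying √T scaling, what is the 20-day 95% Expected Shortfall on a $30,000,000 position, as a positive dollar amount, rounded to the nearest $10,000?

$7,250,000

σ_{20d} = 2.62% × √20 = 11.717%.
ES multiplier = φ(z)/(1−α) = 0.103111/0.05 = 2.062.
ES = 11.717% × 2.062 = 24.160%; on $30,000,000: $7,248,000.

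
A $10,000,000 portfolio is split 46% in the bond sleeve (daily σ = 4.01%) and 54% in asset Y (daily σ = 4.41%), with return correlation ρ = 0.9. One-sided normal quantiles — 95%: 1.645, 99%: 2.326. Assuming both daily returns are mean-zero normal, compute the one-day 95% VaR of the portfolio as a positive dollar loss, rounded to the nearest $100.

σ_p² = 0.46²·4.01² + 0.54²·4.41² + 2·0.9·0.46·0.54·4.01·4.41 = 16.9805 (%²).
σ_p = √16.9805 = 4.121%.
VaR = 1.645 × 4.121% = 6.779%; on $10,000,000 that is $677,900.

$677,900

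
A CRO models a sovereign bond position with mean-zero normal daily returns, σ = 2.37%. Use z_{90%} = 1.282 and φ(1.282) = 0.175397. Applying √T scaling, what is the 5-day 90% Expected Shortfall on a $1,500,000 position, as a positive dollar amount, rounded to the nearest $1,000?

$139,000

σ_{5d} = 2.37% × √5 = 5.299%.
ES multiplier = φ(z)/(1−α) = 0.175397/0.1 = 1.754.
ES = 5.299% × 1.754 = 9.294%; on $1,500,000: $139,410.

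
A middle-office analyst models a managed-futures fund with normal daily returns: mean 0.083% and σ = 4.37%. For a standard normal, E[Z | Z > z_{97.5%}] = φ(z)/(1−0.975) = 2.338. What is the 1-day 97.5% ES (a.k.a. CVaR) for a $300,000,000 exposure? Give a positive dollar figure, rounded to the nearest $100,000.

$30,400,000

ES = −(0.083%) + 4.37% × 2.338 = 10.134%.
On $300,000,000: 0.10134 × $300,000,000 = $30,402,000.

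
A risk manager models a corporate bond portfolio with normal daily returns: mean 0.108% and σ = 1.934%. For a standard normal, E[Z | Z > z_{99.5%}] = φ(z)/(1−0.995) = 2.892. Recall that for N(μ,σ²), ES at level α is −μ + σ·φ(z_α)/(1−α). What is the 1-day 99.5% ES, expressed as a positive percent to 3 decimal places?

5.485%

ES = −(0.108%) + 1.934% × 2.892 = 5.485%.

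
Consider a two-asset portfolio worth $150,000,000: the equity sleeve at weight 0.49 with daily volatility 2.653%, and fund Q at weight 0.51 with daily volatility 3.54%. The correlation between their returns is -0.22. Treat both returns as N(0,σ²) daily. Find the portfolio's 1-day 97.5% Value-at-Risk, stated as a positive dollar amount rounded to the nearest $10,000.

$5,820,000

σ_p² = 0.49²·2.653² + 0.51²·3.54² + 2·-0.22·0.49·0.51·2.653·3.54 = 3.9167 (%²).
σ_p = √3.9167 = 1.979%.
At 97.5%, z = 1.960.
VaR = 1.960 × 1.979% = 3.879%; on $150,000,000 that is $5,818,500.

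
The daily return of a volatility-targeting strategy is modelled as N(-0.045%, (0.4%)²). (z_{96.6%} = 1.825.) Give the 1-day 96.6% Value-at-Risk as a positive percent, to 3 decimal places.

VaR = −μ + z·σ = −(-0.045%) + 1.825 × 0.4% = 0.775%.

0.775%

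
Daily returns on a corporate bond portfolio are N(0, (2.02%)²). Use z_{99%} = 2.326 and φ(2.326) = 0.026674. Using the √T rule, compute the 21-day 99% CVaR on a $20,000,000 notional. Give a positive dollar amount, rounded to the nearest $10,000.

$4,940,000

σ_{21d} = 2.02% × √21 = 9.257%.
ES multiplier = φ(z)/(1−α) = 0.026674/0.01 = 2.667.
ES = 9.257% × 2.667 = 24.688%; on $20,000,000: $4,937,600.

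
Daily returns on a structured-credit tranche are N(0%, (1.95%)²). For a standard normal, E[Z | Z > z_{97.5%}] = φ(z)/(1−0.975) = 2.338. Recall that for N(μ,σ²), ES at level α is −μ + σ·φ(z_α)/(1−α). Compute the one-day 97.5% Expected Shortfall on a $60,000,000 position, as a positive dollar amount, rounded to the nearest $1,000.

$2,735,000

ES = 1.95% × 2.338 = 4.559%.
On $60,000,000: 0.04559 × $60,000,000 = $2,735,400.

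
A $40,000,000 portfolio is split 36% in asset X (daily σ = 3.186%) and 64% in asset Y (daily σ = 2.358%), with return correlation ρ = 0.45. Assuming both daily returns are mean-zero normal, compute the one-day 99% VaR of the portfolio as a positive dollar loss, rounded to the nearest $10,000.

$2,110,000

σ_p² = 0.36²·3.186² + 0.64²·2.358² + 2·0.45·0.36·0.64·3.186·2.358 = 5.1508 (%²).
σ_p = √5.1508 = 2.270%.
At 99%, z = 2.326.
VaR = 2.326 × 2.270% = 5.280%; on $40,000,000 that is $2,112,000.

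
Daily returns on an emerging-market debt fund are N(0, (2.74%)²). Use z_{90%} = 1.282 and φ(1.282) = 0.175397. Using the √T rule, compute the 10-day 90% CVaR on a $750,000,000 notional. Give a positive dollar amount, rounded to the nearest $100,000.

$114,000,000

σ_{10d} = 2.74% × √10 = 8.665%.
ES multiplier = φ(z)/(1−α) = 0.175397/0.1 = 1.754.
ES = 8.665% × 1.754 = 15.198%; on $750,000,000: $113,985,000.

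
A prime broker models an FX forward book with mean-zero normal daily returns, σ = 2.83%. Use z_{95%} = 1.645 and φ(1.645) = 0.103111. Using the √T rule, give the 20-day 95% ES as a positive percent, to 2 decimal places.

σ_{20d} = 2.83% × √20 = 12.656%.
ES multiplier = φ(z)/(1−α) = 0.103111/0.05 = 2.062.
ES = 12.656% × 2.062 = 26.097%.

26.10%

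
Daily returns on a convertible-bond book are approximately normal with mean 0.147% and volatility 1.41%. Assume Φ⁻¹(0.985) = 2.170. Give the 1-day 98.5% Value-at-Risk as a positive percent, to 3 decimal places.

VaR = −μ + z·σ = −(0.147%) + 2.170 × 1.41% = 2.913%.

2.913%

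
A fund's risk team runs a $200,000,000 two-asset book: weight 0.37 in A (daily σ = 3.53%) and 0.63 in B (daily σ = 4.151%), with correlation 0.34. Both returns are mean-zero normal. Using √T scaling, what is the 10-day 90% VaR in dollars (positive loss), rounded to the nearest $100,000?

σ_p = √(0.37²·3.53² + 0.63²·4.151² + 2·0.34·0.37·0.63·3.53·4.151) = 3.297%.
σ_{10d} = 3.297% × √10 = 10.426%.
z(90%) = 1.282.
VaR = 1.282 × 10.426% = 13.366%; on $200,000,000 that is $26,732,000.

$26,700,000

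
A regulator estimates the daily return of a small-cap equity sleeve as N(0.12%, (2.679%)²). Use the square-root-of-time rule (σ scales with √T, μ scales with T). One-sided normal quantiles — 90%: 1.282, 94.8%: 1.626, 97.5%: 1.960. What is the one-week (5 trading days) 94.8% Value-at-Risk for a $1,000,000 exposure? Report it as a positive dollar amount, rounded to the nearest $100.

σ_{5d} = 2.679% × √5 = 5.990%; μ_{5d} = 5 × 0.12% = 0.600%.
VaR = −(0.600%) + 1.626 × 5.990% = 9.140%.
On $1,000,000: 0.09140 × $1,000,000 = $91,400.

$91,400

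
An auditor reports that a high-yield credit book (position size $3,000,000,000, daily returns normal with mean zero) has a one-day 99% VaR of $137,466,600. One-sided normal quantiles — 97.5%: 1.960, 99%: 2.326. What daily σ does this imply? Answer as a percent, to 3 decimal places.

1.970%

VaR as a fraction: $137,466,600 / $3,000,000,000 = 4.582%.
σ = VaR / z = 4.582% / 2.326 = 1.970%.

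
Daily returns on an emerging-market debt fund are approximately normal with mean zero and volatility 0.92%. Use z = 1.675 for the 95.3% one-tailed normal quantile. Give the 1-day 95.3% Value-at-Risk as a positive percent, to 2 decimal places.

1.54%

VaR = z·σ = 1.675 × 0.92% = 1.541%.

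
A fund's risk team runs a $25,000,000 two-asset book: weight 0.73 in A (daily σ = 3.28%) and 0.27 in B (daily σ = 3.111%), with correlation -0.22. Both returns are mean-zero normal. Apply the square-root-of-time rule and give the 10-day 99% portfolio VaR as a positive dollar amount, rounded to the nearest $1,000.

σ_p = √(0.73²·3.28² + 0.27²·3.111² + 2·-0.22·0.73·0.27·3.28·3.111) = 2.357%.
σ_{10d} = 2.357% × √10 = 7.453%.
z(99%) = 2.326.
VaR = 2.326 × 7.453% = 17.336%; on $25,000,000 that is $4,334,000.

$4,334,000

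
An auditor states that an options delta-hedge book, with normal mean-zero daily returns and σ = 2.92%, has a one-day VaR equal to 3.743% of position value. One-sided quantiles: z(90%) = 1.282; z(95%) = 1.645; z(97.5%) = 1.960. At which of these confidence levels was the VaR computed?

Implied z = VaR/σ = 3.743 / 2.92 = 1.282.
This matches z(90%) = 1.282.

90%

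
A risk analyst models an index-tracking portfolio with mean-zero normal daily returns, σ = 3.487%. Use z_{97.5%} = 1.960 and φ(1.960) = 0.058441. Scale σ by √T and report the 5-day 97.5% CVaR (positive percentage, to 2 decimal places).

18.23%

σ_{5d} = 3.487% × √5 = 7.797%.
ES multiplier = φ(z)/(1−α) = 0.058441/0.025 = 2.338.
ES = 7.797% × 2.338 = 18.229%.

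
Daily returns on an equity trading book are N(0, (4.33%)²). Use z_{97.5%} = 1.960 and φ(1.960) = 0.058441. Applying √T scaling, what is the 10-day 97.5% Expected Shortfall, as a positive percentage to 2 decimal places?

σ_{10d} = 4.33% × √10 = 13.693%.
ES multiplier = φ(z)/(1−α) = 0.058441/0.025 = 2.338.
ES = 13.693% × 2.338 = 32.014%.

32.01%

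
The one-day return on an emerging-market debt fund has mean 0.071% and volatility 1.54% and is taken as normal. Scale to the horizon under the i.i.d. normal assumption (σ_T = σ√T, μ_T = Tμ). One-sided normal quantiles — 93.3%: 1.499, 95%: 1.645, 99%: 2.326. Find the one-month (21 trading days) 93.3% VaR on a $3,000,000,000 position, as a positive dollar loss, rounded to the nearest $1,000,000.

σ_{21d} = 1.54% × √21 = 7.057%; μ_{21d} = 21 × 0.071% = 1.491%.
VaR = −(1.491%) + 1.499 × 7.057% = 9.087%.
On $3,000,000,000: 0.09087 × $3,000,000,000 = $272,610,000.

$273,000,000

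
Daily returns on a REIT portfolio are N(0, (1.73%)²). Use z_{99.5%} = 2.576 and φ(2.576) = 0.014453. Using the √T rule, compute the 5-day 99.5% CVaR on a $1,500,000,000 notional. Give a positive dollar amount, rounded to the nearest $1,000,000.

$168,000,000

σ_{5d} = 1.73% × √5 = 3.868%.
ES multiplier = φ(z)/(1−α) = 0.014453/0.005 = 2.891.
ES = 3.868% × 2.891 = 11.182%; on $1,500,000,000: $167,730,000.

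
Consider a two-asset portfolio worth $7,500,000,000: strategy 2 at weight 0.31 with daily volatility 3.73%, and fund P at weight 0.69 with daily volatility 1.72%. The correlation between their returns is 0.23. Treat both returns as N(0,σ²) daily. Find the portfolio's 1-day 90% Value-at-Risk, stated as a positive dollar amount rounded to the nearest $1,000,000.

σ_p² = 0.31²·3.73² + 0.69²·1.72² + 2·0.23·0.31·0.69·3.73·1.72 = 3.3768 (%²).
σ_p = √3.3768 = 1.838%.
At 90%, z = 1.282.
VaR = 1.282 × 1.838% = 2.356%; on $7,500,000,000 that is $176,700,000.

$177,000,000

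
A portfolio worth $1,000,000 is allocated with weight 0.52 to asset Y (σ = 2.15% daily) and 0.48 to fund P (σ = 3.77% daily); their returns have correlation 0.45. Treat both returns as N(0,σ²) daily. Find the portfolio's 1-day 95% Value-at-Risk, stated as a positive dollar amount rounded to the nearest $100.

$41,400

σ_p² = 0.52²·2.15² + 0.48²·3.77² + 2·0.45·0.52·0.48·2.15·3.77 = 6.3454 (%²).
σ_p = √6.3454 = 2.519%.
At 95%, z = 1.645.
VaR = 1.645 × 2.519% = 4.144%; on $1,000,000 that is $41,440.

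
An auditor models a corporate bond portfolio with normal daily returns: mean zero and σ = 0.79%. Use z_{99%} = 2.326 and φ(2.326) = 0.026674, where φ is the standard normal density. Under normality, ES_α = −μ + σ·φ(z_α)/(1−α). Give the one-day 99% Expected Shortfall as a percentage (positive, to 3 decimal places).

2.107%

Tail multiplier: φ(z)/(1−α) = 0.026674 / 0.01 = 2.667.
ES = 0.79% × 2.667 = 2.107%.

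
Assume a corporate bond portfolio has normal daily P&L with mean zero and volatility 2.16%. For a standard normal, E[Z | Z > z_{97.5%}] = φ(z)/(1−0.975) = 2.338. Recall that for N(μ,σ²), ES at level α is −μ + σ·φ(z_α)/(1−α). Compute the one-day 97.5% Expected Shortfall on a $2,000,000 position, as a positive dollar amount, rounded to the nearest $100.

ES = 2.16% × 2.338 = 5.050%.
On $2,000,000: 0.05050 × $2,000,000 = $101,000.

$101,000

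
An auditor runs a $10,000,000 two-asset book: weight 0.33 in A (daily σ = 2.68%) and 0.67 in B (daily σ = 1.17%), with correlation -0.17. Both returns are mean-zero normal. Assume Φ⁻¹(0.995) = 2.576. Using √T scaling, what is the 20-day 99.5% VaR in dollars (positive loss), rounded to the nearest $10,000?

$1,240,000

σ_p = √(0.33²·2.68² + 0.67²·1.17² + 2·-0.17·0.33·0.67·2.68·1.17) = 1.077%.
σ_{20d} = 1.077% × √20 = 4.816%.
VaR = 2.576 × 4.816% = 12.406%; on $10,000,000 that is $1,240,600.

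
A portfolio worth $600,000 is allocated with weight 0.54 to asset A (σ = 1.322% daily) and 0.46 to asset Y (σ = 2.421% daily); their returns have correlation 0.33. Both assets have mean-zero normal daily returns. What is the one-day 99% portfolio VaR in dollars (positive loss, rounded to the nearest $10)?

σ_p² = 0.54²·1.322² + 0.46²·2.421² + 2·0.33·0.54·0.46·1.322·2.421 = 2.2746 (%²).
σ_p = √2.2746 = 1.508%.
At 99%, z = 2.326.
VaR = 2.326 × 1.508% = 3.508%; on $600,000 that is $21,048.

$21,050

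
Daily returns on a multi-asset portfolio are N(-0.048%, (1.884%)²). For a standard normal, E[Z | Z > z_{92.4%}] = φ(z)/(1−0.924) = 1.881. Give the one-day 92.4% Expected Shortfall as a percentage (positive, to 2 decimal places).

ES = −(-0.048%) + 1.884% × 1.881 = 3.592%.

3.59%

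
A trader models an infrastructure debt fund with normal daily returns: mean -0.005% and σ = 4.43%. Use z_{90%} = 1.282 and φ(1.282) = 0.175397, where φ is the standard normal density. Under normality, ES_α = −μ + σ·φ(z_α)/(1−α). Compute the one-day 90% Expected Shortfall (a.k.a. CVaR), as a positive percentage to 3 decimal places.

7.775%

Tail multiplier: φ(z)/(1−α) = 0.175397 / 0.1 = 1.754.
ES = −(-0.005%) + 4.43% × 1.754 = 7.775%.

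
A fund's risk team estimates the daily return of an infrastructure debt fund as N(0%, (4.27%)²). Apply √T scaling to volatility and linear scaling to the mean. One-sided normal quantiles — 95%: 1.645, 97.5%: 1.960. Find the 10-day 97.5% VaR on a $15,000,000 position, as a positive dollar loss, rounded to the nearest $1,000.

$3,970,000

σ_{10d} = 4.27% × √10 = 13.503%.
VaR = 1.960 × 13.503% = 26.466%.
On $15,000,000: 0.26466 × $15,000,000 = $3,969,900.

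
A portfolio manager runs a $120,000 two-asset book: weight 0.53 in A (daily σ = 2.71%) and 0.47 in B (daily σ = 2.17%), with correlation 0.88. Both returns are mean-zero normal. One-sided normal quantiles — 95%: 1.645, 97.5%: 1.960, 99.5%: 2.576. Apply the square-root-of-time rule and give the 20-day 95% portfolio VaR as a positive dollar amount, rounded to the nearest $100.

$21,000

σ_p = √(0.53²·2.71² + 0.47²·2.17² + 2·0.88·0.53·0.47·2.71·2.17) = 2.384%.
σ_{20d} = 2.384% × √20 = 10.662%.
VaR = 1.645 × 10.662% = 17.539%; on $120,000 that is $21,047.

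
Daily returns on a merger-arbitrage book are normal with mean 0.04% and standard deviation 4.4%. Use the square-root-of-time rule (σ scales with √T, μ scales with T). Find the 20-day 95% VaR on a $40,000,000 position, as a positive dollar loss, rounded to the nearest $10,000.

At 95%, z = 1.645.
σ_{20d} = 4.4% × √20 = 19.677%; μ_{20d} = 20 × 0.04% = 0.800%.
VaR = −(0.800%) + 1.645 × 19.677% = 31.569%.
On $40,000,000: 0.31569 × $40,000,000 = $12,627,600.

$12,630,000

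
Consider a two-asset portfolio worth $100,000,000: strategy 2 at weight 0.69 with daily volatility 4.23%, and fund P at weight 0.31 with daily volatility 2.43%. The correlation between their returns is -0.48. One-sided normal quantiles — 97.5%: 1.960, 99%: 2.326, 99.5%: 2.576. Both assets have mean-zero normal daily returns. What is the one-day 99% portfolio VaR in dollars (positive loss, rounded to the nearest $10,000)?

$6,140,000

σ_p² = 0.69²·4.23² + 0.31²·2.43² + 2·-0.48·0.69·0.31·4.23·2.43 = 6.9756 (%²).
σ_p = √6.9756 = 2.641%.
VaR = 2.326 × 2.641% = 6.143%; on $100,000,000 that is $6,143,000.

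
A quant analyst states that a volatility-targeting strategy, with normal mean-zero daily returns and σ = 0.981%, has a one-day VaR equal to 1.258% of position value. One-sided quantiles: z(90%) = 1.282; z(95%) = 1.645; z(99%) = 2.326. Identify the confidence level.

90%

Implied z = VaR/σ = 1.258 / 0.981 = 1.282.
This matches z(90%) = 1.282.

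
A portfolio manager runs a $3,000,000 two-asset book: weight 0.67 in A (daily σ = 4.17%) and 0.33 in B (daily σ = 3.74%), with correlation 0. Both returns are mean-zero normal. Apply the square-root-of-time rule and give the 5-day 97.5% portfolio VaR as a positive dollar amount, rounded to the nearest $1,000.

σ_p = √(0.67²·4.17² + 0.33²·3.74² + 2·0·0.67·0.33·4.17·3.74) = 3.054%.
σ_{5d} = 3.054% × √5 = 6.829%.
z(97.5%) = 1.960.
VaR = 1.960 × 6.829% = 13.385%; on $3,000,000 that is $401,550.

$402,000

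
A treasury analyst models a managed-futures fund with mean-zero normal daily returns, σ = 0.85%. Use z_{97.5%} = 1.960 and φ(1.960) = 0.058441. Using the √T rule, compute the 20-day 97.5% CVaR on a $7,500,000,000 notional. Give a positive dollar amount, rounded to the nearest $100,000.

$666,500,000

σ_{20d} = 0.85% × √20 = 3.801%.
ES multiplier = φ(z)/(1−α) = 0.058441/0.025 = 2.338.
ES = 3.801% × 2.338 = 8.887%; on $7,500,000,000: $666,525,000.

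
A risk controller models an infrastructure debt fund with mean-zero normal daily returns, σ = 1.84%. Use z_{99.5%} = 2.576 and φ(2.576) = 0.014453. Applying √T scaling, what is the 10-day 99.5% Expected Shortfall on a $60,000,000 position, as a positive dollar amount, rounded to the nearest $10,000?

$10,090,000

σ_{10d} = 1.84% × √10 = 5.819%.
ES multiplier = φ(z)/(1−α) = 0.014453/0.005 = 2.891.
ES = 5.819% × 2.891 = 16.823%; on $60,000,000: $10,093,800.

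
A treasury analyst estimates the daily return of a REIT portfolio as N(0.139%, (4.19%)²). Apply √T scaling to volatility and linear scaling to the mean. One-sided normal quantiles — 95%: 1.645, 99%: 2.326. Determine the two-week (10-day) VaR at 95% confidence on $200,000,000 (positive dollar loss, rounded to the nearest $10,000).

$40,810,000

σ_{10d} = 4.19% × √10 = 13.250%; μ_{10d} = 10 × 0.139% = 1.390%.
VaR = −(1.390%) + 1.645 × 13.250% = 20.406%.
On $200,000,000: 0.20406 × $200,000,000 = $40,812,000.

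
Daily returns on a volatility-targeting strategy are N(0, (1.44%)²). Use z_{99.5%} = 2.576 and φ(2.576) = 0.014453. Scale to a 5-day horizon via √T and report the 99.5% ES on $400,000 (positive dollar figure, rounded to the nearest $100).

$37,200

σ_{5d} = 1.44% × √5 = 3.220%.
ES multiplier = φ(z)/(1−α) = 0.014453/0.005 = 2.891.
ES = 3.220% × 2.891 = 9.309%; on $400,000: $37,236.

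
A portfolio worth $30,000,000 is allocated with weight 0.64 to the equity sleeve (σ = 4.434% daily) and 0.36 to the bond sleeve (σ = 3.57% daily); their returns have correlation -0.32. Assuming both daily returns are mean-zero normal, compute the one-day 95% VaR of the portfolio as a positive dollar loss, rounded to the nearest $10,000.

σ_p² = 0.64²·4.434² + 0.36²·3.57² + 2·-0.32·0.64·0.36·4.434·3.57 = 7.3705 (%²).
σ_p = √7.3705 = 2.715%.
At 95%, z = 1.645.
VaR = 1.645 × 2.715% = 4.466%; on $30,000,000 that is $1,339,800.

$1,340,000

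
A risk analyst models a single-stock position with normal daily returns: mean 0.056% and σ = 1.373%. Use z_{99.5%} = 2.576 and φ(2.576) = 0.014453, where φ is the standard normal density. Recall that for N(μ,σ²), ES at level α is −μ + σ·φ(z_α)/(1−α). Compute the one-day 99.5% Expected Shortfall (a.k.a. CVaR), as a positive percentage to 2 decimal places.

3.91%

Tail multiplier: φ(z)/(1−α) = 0.014453 / 0.005 = 2.891.
ES = −(0.056%) + 1.373% × 2.891 = 3.913%.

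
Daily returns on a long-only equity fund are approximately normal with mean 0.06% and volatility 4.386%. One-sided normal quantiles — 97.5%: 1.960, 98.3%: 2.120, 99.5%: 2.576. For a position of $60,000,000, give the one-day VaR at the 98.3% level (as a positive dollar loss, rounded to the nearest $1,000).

$5,543,000

VaR = −μ + z·σ = −(0.06%) + 2.120 × 4.386% = 9.238%.
On $60,000,000: 0.09238 × $60,000,000 = $5,542,800.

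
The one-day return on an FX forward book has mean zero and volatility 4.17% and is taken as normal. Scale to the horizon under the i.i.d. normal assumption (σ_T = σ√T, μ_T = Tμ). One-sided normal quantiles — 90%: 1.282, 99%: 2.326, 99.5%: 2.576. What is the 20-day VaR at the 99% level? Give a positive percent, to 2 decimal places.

43.38%

σ_{20d} = 4.17% × √20 = 18.649%.
VaR = 2.326 × 18.649% = 43.378%.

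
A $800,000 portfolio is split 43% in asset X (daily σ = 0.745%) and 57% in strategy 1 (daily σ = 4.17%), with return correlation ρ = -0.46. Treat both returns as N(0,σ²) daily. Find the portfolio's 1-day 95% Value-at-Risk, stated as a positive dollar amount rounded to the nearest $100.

$29,600

σ_p² = 0.43²·0.745² + 0.57²·4.17² + 2·-0.46·0.43·0.57·0.745·4.17 = 5.0518 (%²).
σ_p = √5.0518 = 2.248%.
At 95%, z = 1.645.
VaR = 1.645 × 2.248% = 3.698%; on $800,000 that is $29,584.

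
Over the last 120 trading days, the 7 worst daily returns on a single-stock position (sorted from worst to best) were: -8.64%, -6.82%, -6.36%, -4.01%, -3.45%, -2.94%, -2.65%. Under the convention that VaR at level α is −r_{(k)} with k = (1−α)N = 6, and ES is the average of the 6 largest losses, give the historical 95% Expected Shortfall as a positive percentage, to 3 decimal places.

The 6 worst returns sum to -32.22%.
ES = −(-32.22%) / 6 = 5.37% ≈ 5.370%.

5.370%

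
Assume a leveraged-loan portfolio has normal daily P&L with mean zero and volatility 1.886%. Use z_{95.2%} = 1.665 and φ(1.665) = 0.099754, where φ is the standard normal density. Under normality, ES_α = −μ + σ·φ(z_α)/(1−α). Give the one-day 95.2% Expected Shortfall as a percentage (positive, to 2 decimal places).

3.92%

Tail multiplier: φ(z)/(1−α) = 0.099754 / 0.048 = 2.078.
ES = 1.886% × 2.078 = 3.919%.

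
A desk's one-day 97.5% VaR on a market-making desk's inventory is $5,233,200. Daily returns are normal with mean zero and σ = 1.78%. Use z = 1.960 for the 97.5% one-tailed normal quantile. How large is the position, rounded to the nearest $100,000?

$150,000,000

VaR as a fraction of value: z·σ = 1.960 × 1.78% = 3.4888%.
Position = $5,233,200 / 0.034888 = $150,000,000.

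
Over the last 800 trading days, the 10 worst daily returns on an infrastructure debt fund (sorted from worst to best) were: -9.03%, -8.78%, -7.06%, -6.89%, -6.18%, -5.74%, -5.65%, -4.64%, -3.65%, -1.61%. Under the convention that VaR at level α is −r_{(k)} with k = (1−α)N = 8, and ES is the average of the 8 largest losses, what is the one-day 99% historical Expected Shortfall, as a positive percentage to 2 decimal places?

6.75%

The 8 worst returns sum to -53.97%.
ES = −(-53.97%) / 8 = 6.74625% ≈ 6.75%.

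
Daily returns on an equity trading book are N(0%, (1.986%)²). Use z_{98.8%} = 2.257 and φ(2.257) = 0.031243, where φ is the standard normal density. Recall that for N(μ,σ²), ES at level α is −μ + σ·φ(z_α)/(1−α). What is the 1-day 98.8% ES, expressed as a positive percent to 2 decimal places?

5.17%

Tail multiplier: φ(z)/(1−α) = 0.031243 / 0.012 = 2.604.
ES = 1.986% × 2.604 = 5.172%.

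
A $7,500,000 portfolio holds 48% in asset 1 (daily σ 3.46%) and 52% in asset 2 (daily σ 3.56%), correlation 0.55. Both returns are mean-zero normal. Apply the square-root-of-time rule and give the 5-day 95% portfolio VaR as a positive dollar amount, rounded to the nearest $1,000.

σ_p = √(0.48²·3.46² + 0.52²·3.56² + 2·0.55·0.48·0.52·3.46·3.56) = 3.093%.
σ_{5d} = 3.093% × √5 = 6.916%.
z(95%) = 1.645.
VaR = 1.645 × 6.916% = 11.377%; on $7,500,000 that is $853,275.

$853,000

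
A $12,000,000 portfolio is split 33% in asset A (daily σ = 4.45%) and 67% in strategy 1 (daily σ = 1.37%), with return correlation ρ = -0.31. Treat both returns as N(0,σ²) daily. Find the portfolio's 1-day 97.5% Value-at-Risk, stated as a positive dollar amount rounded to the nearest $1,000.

σ_p² = 0.33²·4.45² + 0.67²·1.37² + 2·-0.31·0.33·0.67·4.45·1.37 = 2.1633 (%²).
σ_p = √2.1633 = 1.471%.
At 97.5%, z = 1.960.
VaR = 1.960 × 1.471% = 2.883%; on $12,000,000 that is $345,960.

$346,000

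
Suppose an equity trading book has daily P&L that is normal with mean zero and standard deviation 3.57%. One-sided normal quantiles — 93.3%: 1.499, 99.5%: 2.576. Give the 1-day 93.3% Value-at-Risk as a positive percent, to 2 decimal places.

VaR = z·σ = 1.499 × 3.57% = 5.351%.

5.35%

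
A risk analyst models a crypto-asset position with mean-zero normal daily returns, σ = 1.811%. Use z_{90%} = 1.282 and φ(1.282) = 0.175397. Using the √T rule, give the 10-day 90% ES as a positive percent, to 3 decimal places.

σ_{10d} = 1.811% × √10 = 5.727%.
ES multiplier = φ(z)/(1−α) = 0.175397/0.1 = 1.754.
ES = 5.727% × 1.754 = 10.045%.

10.045%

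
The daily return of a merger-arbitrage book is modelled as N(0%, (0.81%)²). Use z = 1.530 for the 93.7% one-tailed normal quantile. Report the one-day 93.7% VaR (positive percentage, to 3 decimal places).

VaR = z·σ = 1.530 × 0.81% = 1.239%.

1.239%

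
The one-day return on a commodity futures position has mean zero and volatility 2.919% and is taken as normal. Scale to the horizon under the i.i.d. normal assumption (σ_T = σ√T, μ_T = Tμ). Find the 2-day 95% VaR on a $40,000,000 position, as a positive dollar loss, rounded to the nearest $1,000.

At 95%, z = 1.645.
σ_{2d} = 2.919% × √2 = 4.128%.
VaR = 1.645 × 4.128% = 6.791%.
On $40,000,000: 0.06791 × $40,000,000 = $2,716,400.

$2,716,000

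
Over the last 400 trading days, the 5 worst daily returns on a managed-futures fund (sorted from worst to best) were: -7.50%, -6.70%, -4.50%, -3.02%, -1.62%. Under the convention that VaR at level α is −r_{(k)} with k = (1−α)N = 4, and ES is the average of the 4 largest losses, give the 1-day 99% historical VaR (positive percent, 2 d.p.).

k = 4; the 4th lowest return is -3.02%, so VaR = 3.02%.

3.02%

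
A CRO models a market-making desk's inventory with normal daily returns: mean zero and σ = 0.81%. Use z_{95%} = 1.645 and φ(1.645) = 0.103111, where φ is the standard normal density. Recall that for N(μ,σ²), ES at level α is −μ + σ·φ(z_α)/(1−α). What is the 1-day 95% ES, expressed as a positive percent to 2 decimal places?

1.67%

Tail multiplier: φ(z)/(1−α) = 0.103111 / 0.05 = 2.062.
ES = 0.81% × 2.062 = 1.670%.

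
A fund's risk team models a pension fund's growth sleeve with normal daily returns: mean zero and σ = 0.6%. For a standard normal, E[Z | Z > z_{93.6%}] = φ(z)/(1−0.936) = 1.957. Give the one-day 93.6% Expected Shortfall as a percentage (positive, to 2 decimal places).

1.17%

ES = 0.6% × 1.957 = 1.174%.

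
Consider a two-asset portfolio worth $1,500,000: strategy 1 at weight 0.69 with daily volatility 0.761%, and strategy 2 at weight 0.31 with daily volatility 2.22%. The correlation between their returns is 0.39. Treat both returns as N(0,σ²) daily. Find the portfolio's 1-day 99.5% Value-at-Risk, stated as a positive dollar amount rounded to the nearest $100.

σ_p² = 0.69²·0.761² + 0.31²·2.22² + 2·0.39·0.69·0.31·0.761·2.22 = 1.0312 (%²).
σ_p = √1.0312 = 1.015%.
At 99.5%, z = 2.576.
VaR = 2.576 × 1.015% = 2.615%; on $1,500,000 that is $39,225.

$39,200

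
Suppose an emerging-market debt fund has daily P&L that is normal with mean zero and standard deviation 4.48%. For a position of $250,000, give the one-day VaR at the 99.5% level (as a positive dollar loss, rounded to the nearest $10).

At 99.5% one-sided, z = 2.576.
VaR = z·σ = 2.576 × 4.48% = 11.540%.
On $250,000: 0.11540 × $250,000 = $28,850.

$28,850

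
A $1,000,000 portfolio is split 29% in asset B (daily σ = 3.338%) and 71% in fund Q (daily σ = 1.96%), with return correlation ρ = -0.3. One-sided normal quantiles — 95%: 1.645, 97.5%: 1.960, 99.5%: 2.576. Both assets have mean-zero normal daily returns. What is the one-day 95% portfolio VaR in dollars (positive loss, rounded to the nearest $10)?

$23,640

σ_p² = 0.29²·3.338² + 0.71²·1.96² + 2·-0.3·0.29·0.71·3.338·1.96 = 2.0654 (%²).
σ_p = √2.0654 = 1.437%.
VaR = 1.645 × 1.437% = 2.364%; on $1,000,000 that is $23,640.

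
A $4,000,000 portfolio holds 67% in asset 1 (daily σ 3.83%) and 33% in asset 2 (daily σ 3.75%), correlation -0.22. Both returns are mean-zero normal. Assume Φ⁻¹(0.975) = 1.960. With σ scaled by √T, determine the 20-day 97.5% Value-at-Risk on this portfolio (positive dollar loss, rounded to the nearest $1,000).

$909,000

σ_p = √(0.67²·3.83² + 0.33²·3.75² + 2·-0.22·0.67·0.33·3.83·3.75) = 2.592%.
σ_{20d} = 2.592% × √20 = 11.592%.
VaR = 1.960 × 11.592% = 22.720%; on $4,000,000 that is $908,800.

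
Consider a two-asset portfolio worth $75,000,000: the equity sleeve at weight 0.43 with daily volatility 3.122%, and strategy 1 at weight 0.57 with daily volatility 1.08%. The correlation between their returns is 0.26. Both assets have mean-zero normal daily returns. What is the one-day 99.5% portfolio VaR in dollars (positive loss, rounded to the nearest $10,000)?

σ_p² = 0.43²·3.122² + 0.57²·1.08² + 2·0.26·0.43·0.57·3.122·1.08 = 2.6109 (%²).
σ_p = √2.6109 = 1.616%.
At 99.5%, z = 2.576.
VaR = 2.576 × 1.616% = 4.163%; on $75,000,000 that is $3,122,250.

$3,120,000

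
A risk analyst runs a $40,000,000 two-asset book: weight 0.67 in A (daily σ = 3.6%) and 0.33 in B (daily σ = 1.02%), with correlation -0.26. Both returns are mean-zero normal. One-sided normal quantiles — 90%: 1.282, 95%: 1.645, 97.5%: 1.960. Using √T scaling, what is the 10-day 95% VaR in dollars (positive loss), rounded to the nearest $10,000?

σ_p = √(0.67²·3.6² + 0.33²·1.02² + 2·-0.26·0.67·0.33·3.6·1.02) = 2.347%.
σ_{10d} = 2.347% × √10 = 7.422%.
VaR = 1.645 × 7.422% = 12.209%; on $40,000,000 that is $4,883,600.

$4,880,000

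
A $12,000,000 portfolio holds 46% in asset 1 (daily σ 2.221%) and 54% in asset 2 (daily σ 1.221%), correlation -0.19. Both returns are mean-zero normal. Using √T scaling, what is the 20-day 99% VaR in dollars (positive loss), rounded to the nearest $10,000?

σ_p = √(0.46²·2.221² + 0.54²·1.221² + 2·-0.19·0.46·0.54·2.221·1.221) = 1.106%.
σ_{20d} = 1.106% × √20 = 4.946%.
z(99%) = 2.326.
VaR = 2.326 × 4.946% = 11.504%; on $12,000,000 that is $1,380,480.

$1,380,000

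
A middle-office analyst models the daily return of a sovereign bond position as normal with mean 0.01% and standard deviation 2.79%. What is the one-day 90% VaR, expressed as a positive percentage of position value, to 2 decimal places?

At 90% one-sided, z = 1.282.
VaR = −μ + z·σ = −(0.01%) + 1.282 × 2.79% = 3.567%.

3.57%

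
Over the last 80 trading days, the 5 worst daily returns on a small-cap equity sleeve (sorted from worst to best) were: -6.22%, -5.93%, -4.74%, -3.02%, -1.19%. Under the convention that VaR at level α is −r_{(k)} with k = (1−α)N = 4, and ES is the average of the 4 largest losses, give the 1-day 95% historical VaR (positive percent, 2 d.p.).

k = 4; the 4th lowest return is -3.02%, so VaR = 3.02%.

3.02%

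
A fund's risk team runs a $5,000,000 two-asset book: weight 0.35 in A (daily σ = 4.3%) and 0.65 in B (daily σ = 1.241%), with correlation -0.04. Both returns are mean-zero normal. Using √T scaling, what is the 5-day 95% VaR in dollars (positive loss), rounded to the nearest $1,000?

$309,000

σ_p = √(0.35²·4.3² + 0.65²·1.241² + 2·-0.04·0.35·0.65·4.3·1.241) = 1.679%.
σ_{5d} = 1.679% × √5 = 3.754%.
z(95%) = 1.645.
VaR = 1.645 × 3.754% = 6.175%; on $5,000,000 that is $308,750.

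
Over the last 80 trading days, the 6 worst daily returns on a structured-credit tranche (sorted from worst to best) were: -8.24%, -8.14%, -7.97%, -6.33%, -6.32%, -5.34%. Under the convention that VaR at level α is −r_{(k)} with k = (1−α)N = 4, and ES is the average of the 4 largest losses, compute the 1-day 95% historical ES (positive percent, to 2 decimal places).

7.67%

The 4 worst returns sum to -30.68%.
ES = −(-30.68%) / 4 = 7.67%.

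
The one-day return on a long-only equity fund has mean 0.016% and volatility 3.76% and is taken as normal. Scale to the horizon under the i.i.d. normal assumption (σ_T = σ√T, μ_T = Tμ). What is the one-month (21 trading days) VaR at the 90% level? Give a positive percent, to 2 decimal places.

21.75%

At 90%, z = 1.282.
σ_{21d} = 3.76% × √21 = 17.230%; μ_{21d} = 21 × 0.016% = 0.336%.
VaR = −(0.336%) + 1.282 × 17.230% = 21.753%.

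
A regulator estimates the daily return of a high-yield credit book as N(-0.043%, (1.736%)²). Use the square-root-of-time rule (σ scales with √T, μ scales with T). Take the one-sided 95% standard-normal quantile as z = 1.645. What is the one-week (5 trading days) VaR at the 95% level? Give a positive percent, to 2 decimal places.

6.60%

σ_{5d} = 1.736% × √5 = 3.882%; μ_{5d} = 5 × -0.043% = -0.215%.
VaR = −(-0.215%) + 1.645 × 3.882% = 6.601%.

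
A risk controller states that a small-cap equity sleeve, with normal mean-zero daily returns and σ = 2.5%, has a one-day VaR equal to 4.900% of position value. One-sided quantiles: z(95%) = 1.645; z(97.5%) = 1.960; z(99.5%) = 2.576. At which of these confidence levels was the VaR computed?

97.5%

Implied z = VaR/σ = 4.900 / 2.5 = 1.960.
This matches z(97.5%) = 1.960.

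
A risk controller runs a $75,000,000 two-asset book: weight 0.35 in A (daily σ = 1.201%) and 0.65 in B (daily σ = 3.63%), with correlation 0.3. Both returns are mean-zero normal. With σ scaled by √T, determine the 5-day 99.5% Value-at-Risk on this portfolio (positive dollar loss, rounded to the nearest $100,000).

$10,900,000

σ_p = √(0.35²·1.201² + 0.65²·3.63² + 2·0.3·0.35·0.65·1.201·3.63) = 2.518%.
σ_{5d} = 2.518% × √5 = 5.630%.
z(99.5%) = 2.576.
VaR = 2.576 × 5.630% = 14.503%; on $75,000,000 that is $10,877,250.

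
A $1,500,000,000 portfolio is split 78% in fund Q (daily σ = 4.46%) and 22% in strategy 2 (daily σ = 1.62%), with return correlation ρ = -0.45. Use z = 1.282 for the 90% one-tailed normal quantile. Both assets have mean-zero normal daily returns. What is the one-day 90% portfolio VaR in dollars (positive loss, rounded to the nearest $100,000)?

$64,100,000

σ_p² = 0.78²·4.46² + 0.22²·1.62² + 2·-0.45·0.78·0.22·4.46·1.62 = 11.1132 (%²).
σ_p = √11.1132 = 3.334%.
VaR = 1.282 × 3.334% = 4.274%; on $1,500,000,000 that is $64,110,000.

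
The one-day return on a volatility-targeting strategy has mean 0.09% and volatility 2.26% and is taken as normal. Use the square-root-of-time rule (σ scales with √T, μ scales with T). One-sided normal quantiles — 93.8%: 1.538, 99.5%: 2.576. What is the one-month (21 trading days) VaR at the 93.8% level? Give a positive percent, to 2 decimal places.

σ_{21d} = 2.26% × √21 = 10.357%; μ_{21d} = 21 × 0.09% = 1.890%.
VaR = −(1.890%) + 1.538 × 10.357% = 14.039%.

14.04%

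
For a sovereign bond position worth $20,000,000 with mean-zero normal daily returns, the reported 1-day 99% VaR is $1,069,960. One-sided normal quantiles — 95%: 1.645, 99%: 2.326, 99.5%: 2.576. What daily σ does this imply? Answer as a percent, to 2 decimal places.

2.30%

VaR as a fraction: $1,069,960 / $20,000,000 = 5.350%.
σ = VaR / z = 5.350% / 2.326 = 2.300%.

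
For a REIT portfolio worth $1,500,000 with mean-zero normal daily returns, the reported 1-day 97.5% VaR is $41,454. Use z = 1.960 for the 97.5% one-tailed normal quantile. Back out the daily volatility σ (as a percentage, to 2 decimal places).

VaR as a fraction: $41,454 / $1,500,000 = 2.764%.
σ = VaR / z = 2.764% / 1.960 = 1.410%.

1.41%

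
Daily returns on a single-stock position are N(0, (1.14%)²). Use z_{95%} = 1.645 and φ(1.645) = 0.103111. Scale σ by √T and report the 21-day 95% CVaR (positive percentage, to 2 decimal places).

10.77%

σ_{21d} = 1.14% × √21 = 5.224%.
ES multiplier = φ(z)/(1−α) = 0.103111/0.05 = 2.062.
ES = 5.224% × 2.062 = 10.772%.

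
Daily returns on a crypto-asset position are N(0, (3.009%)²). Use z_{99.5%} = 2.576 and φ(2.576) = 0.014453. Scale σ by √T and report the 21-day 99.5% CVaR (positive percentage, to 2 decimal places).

39.86%

σ_{21d} = 3.009% × √21 = 13.789%.
ES multiplier = φ(z)/(1−α) = 0.014453/0.005 = 2.891.
ES = 13.789% × 2.891 = 39.864%.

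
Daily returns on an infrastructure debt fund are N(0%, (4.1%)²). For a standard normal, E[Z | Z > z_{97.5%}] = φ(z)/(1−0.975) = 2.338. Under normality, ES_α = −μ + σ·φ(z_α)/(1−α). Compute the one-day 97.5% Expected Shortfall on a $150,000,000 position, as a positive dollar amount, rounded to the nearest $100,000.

$14,400,000

ES = 4.1% × 2.338 = 9.586%.
On $150,000,000: 0.09586 × $150,000,000 = $14,379,000.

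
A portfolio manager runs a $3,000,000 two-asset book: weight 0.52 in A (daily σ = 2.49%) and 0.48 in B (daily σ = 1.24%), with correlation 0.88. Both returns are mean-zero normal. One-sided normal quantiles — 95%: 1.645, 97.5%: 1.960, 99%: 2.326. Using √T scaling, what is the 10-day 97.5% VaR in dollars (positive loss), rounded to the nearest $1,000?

$342,000

σ_p = √(0.52²·2.49² + 0.48²·1.24² + 2·0.88·0.52·0.48·2.49·1.24) = 1.840%.
σ_{10d} = 1.840% × √10 = 5.819%.
VaR = 1.960 × 5.819% = 11.405%; on $3,000,000 that is $342,150.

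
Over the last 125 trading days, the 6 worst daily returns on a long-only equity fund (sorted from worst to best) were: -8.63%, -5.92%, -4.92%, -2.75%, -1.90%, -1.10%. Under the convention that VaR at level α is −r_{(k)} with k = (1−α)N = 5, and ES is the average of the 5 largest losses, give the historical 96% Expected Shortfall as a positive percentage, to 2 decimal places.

The 5 worst returns sum to -24.12%.
ES = −(-24.12%) / 5 = 4.824% ≈ 4.82%.

4.82%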